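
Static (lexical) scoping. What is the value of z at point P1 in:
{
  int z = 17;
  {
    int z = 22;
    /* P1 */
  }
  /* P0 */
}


z declared in the same block as P1
z = 22


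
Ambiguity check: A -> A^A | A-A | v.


'v^v-v' has two parse trees (no precedence encoded between ^ and -)
Ambiguous


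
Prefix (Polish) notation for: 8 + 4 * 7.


'*' binds tighter: tree is (+ 8 (* 4 7))
Prefix: + 8 * 4 7


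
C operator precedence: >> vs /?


'/' is multiplicative (level 10); '>>' is shift (level 8)
Higher level binds tighter
'/' has higher precedence than '>>'


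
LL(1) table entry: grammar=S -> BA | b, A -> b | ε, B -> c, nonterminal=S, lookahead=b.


For [S, b]: 'b' ∈ FIRST(b)
Entry: S -> b


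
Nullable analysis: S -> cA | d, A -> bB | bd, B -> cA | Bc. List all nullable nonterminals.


A nonterminal is nullable iff some alternative derives ε (directly, or every symbol in it is nullable)
Nullable: {}


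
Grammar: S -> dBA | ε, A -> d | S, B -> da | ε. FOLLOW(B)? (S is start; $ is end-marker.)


$ ∈ FOLLOW(S). For each A -> αBβ: add FIRST(β)\{ε} to FOLLOW(B); if β nullable, add FOLLOW(A).
FOLLOW(B) = {$, d}


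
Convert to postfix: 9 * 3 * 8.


Left to right (same or higher precedence on left)
Postfix: 9 3 * 8 *


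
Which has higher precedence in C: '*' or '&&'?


'*' is multiplicative (level 10); '&&' is logical AND (level 2)
Higher level binds tighter
'*' has higher precedence than '&&'


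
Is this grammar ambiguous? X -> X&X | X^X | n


'n&n^n' has two parse trees (no precedence encoded between & and ^)
Ambiguous


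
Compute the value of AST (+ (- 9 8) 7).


Evaluate inner: (- 9 8) = 1
Evaluate root: (+ 1 7) = 8
Result: 8


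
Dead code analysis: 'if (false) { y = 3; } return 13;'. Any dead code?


condition is constant false, so the whole block is unreachable
Dead: 'if (false) { y = 3; }'


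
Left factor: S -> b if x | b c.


Common prefix: 'b'
Factored: S -> b S', S' -> if x | c


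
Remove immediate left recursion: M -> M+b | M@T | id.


Left-recursive alternatives: M+b, M@T; non-recursive: id
Introduce M': M -> idM', M' -> +bM' | @TM' | ε


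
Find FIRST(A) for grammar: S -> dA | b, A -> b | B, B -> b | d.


Per alternative of A: FIRST(b) = {b}; FIRST(B) = {b, d}
FIRST(A) = {b, d}


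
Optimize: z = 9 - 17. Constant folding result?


9 - 17 = -8 at compile time
Optimized: z = -8


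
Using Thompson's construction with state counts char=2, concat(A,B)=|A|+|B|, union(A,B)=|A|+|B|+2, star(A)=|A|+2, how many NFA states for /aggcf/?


Syntax tree has 5 char leaf(s), 0 union(s), 0 star(s)
chars contribute 5×2 = 10; each union adds +2; each star adds +2
Total: 10 + 0 + 0 = 10 states


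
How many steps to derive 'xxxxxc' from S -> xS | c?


Derivation: S => xS => xxS => xxxS => xxxxS => xxxxxS => xxxxxc
Steps: 6


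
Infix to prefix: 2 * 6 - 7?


left-to-right (same/higher precedence on left): tree is (- (* 2 6) 7)
Prefix: - * 2 6 7


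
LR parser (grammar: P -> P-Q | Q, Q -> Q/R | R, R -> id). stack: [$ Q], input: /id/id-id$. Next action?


shift '/' to continue Q -> Q/R
Action: shift


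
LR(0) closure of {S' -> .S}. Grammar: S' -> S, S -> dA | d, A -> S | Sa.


Start: S' -> .S
For each item with dot before a nonterminal B, add B -> .γ for every B-production
Closure: [S' -> .S, S -> .dA, S -> .d]


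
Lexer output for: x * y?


Scan left to right, longest-match per lexeme
Tokens: ID(x), OP(*), ID(y)


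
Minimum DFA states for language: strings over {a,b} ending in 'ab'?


Track the longest suffix of input matching a prefix of 'ab': 3 classes (prefixes of length 0..2)
Minimal DFA: 3 states


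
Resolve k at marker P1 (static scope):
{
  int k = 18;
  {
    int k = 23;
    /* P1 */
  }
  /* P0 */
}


k declared in the same block as P1
k = 23


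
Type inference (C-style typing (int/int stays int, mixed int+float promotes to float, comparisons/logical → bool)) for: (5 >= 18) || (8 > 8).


Operand types: bool || bool
Rule: logical operators take bool operands and yield bool
Result type: bool


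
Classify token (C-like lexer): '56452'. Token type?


Pattern: digits only
Type: INTEGER_LITERAL


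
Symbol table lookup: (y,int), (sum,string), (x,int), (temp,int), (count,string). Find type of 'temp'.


Lookup 'temp' → type int


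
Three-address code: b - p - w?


Break into single-operator statements:
t1 = b - p
t2 = t1 - w


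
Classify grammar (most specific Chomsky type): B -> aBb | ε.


Single nonterminal LHS, but a^n b^n is not regular
Classification: Type 2 (Context-Free)


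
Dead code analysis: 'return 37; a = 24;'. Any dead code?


statement follows a return and is unreachable
Dead: 'a = 24'


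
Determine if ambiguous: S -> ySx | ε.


balanced y^n…x^n: each string has a unique parse
Unambiguous


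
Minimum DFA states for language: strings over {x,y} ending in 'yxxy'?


Track the longest suffix of input matching a prefix of 'yxxy': 5 classes (prefixes of length 0..4)
Minimal DFA: 5 states


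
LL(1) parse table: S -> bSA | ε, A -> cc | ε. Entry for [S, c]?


For [S, c]: ε is nullable and 'c' ∈ FOLLOW(S)
Entry: S -> ε


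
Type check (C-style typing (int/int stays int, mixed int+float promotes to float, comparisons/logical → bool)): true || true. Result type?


Operand types: bool || bool
Rule: logical operators take bool operands and yield bool
Result type: bool


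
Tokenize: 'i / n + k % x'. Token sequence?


Scan left to right, longest-match per lexeme
Tokens: ID(i), OP(/), ID(n), OP(+), ID(k), OP(%), ID(x)


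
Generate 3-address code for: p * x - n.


Break into single-operator statements:
t1 = p * x
t2 = t1 - n


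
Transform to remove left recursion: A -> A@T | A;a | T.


Left-recursive alternatives: A@T, A;a; non-recursive: T
Introduce A': A -> TA', A' -> @TA' | ;aA' | ε


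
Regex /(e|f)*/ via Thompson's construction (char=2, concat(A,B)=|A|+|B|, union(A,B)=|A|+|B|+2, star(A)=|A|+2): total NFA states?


Syntax tree has 2 char leaf(s), 1 union(s), 1 star(s)
chars contribute 2×2 = 4; each union adds +2; each star adds +2
Total: 4 + 2 + 2 = 8 states


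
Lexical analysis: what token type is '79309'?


Pattern: digits only
Type: INTEGER_LITERAL


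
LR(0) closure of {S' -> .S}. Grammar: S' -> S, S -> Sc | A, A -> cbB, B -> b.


Start: S' -> .S
For each item with dot before a nonterminal B, add B -> .γ for every B-production
Closure: [S' -> .S, S -> .Sc, S -> .A, A -> .cbB]


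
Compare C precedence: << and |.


'<<' is shift (level 8); '|' is bitwise OR (level 3)
Higher level binds tighter
'<<' has higher precedence than '|'


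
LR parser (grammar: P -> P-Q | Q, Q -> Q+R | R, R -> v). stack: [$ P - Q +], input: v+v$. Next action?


no handle; shift 'v'
Action: shift


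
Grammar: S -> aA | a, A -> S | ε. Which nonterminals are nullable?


A nonterminal is nullable iff some alternative derives ε (directly, or every symbol in it is nullable)
Nullable: {A}


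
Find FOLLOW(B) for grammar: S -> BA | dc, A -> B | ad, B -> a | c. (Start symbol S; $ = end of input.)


$ ∈ FOLLOW(S). For each A -> αBβ: add FIRST(β)\{ε} to FOLLOW(B); if β nullable, add FOLLOW(A).
FOLLOW(B) = {$, a, c}


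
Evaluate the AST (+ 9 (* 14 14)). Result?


Evaluate inner: (* 14 14) = 196
Evaluate root: (+ 9 196) = 205
Result: 205


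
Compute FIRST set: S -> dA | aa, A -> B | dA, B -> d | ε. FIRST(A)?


Per alternative of A: FIRST(B) = {d, ε}; FIRST(dA) = {d}
FIRST(A) = {d, ε}


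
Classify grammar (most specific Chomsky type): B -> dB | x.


Right-linear: every RHS is a terminal or a terminal followed by one nonterminal
Classification: Type 3 (Regular)


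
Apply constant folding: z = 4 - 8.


4 - 8 = -4 at compile time
Optimized: z = -4


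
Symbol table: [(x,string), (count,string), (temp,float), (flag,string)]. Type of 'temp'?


Lookup 'temp' → type float


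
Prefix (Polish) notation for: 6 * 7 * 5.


left-to-right (same/higher precedence on left): tree is (* (* 6 7) 5)
Prefix: * * 6 7 5


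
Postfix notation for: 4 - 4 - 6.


Left to right (same or higher precedence on left)
Postfix: 4 4 - 6 -


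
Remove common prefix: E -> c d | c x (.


Common prefix: 'c'
Factored: E -> c E', E' -> d | x (


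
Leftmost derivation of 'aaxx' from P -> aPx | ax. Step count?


Derivation: P => aPx => aaxx
Steps: 2


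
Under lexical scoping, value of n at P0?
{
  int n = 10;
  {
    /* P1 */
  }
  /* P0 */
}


n declared in the same block as P0
n = 10


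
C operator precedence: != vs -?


'-' is additive (level 9); '!=' is equality (level 6)
Higher level binds tighter
'-' has higher precedence than '!='


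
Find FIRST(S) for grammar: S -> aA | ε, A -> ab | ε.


Per alternative of S: FIRST(aA) = {a}; FIRST(ε) = {ε}
FIRST(S) = {a, ε}


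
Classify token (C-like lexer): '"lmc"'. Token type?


Pattern: double-quoted sequence
Type: STRING_LITERAL


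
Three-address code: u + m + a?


Break into single-operator statements:
t1 = u + m
t2 = t1 + a


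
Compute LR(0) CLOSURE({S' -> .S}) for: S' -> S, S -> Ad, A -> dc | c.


Start: S' -> .S
For each item with dot before a nonterminal B, add B -> .γ for every B-production
Closure: [S' -> .S, S -> .Ad, A -> .dc, A -> .c]


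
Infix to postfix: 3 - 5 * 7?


* has higher precedence, evaluate 5*7 first
Postfix: 3 5 7 * -


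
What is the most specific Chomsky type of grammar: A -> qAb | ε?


Single nonterminal LHS, but q^n b^n is not regular
Classification: Type 2 (Context-Free)


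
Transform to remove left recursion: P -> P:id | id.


Left-recursive alternatives: P:id; non-recursive: id
Introduce P': P -> idP', P' -> :idP' | ε


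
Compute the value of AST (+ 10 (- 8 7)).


Evaluate inner: (- 8 7) = 1
Evaluate root: (+ 10 1) = 11
Result: 11


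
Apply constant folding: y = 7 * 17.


7 * 17 = 119 at compile time
Optimized: y = 119


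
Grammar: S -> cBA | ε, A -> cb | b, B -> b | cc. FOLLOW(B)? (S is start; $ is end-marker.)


$ ∈ FOLLOW(S). For each A -> αBβ: add FIRST(β)\{ε} to FOLLOW(B); if β nullable, add FOLLOW(A).
FOLLOW(B) = {b, c}


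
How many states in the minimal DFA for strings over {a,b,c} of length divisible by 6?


Track length mod 6: states 0..5, accept at 0
Minimal DFA: 6 states


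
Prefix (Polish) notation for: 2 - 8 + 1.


left-to-right (same/higher precedence on left): tree is (+ (- 2 8) 1)
Prefix: + - 2 8 1


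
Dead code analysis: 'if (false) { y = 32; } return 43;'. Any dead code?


condition is constant false, so the whole block is unreachable
Dead: 'if (false) { y = 32; }'


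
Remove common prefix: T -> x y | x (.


Common prefix: 'x'
Factored: T -> x T', T' -> y | (


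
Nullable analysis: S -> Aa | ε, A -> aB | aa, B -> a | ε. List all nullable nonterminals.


A nonterminal is nullable iff some alternative derives ε (directly, or every symbol in it is nullable)
Nullable: {B, S}


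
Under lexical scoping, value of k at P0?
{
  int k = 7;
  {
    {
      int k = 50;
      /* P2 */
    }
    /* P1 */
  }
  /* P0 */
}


k declared in the same block as P0
k = 7


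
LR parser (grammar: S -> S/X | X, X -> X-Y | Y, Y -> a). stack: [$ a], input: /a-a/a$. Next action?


'a' on top is the handle for Y -> a
Action: reduce (Y -> a)


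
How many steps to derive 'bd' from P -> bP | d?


Derivation: P => bP => bd
Steps: 2


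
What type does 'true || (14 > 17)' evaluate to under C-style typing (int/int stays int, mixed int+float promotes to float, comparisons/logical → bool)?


Operand types: bool || bool
Rule: logical operators take bool operands and yield bool
Result type: bool


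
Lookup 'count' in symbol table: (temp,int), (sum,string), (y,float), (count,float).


Lookup 'count' → type float


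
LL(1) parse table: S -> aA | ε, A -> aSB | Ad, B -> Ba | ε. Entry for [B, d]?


For [B, d]: ε is nullable and 'd' ∈ FOLLOW(B)
Entry: B -> ε


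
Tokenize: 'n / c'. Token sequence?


Scan left to right, longest-match per lexeme
Tokens: ID(n), OP(/), ID(c)


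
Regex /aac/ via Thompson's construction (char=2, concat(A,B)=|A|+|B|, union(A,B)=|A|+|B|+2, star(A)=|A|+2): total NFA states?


Syntax tree has 3 char leaf(s), 0 union(s), 0 star(s)
chars contribute 3×2 = 6; each union adds +2; each star adds +2
Total: 6 + 0 + 0 = 6 states


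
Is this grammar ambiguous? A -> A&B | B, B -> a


precedence layered via separate nonterminal B: deterministic
Unambiguous


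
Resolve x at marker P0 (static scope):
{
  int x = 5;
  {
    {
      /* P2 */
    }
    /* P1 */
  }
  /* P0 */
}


x declared in the same block as P0
x = 5


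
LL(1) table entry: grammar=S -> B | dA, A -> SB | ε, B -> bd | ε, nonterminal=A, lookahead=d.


For [A, d]: 'd' ∈ FIRST(SB)
Entry: A -> SB


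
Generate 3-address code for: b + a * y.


Break into single-operator statements:
t1 = a * y
t2 = b + t1


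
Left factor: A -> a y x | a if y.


Common prefix: 'a'
Factored: A -> a A', A' -> y x | if y


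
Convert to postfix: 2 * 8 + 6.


Left to right (same or higher precedence on left)
Postfix: 2 8 * 6 +


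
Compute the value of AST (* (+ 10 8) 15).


Evaluate inner: (+ 10 8) = 18
Evaluate root: (* 18 15) = 270
Result: 270


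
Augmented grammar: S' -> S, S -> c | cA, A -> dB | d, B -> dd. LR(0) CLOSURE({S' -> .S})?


Start: S' -> .S
For each item with dot before a nonterminal B, add B -> .γ for every B-production
Closure: [S' -> .S, S -> .c, S -> .cA]


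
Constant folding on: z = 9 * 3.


9 * 3 = 27 at compile time
Optimized: z = 27


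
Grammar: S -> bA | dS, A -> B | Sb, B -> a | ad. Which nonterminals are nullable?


A nonterminal is nullable iff some alternative derives ε (directly, or every symbol in it is nullable)
Nullable: {}


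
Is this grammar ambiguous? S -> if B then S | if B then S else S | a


dangling else: 'if B then if B then a else a' parses two ways
Ambiguous


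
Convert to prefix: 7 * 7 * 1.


left-to-right (same/higher precedence on left): tree is (* (* 7 7) 1)
Prefix: * * 7 7 1


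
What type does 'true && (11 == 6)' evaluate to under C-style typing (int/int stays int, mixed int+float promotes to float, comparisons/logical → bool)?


Operand types: bool && bool
Rule: logical operators take bool operands and yield bool
Result type: bool


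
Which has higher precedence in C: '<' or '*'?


'*' is multiplicative (level 10); '<' is relational (level 7)
Higher level binds tighter
'*' has higher precedence than '<'


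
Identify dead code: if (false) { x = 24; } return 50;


condition is constant false, so the whole block is unreachable
Dead: 'if (false) { x = 24; }'


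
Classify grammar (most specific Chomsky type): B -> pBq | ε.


Single nonterminal LHS, but p^n q^n is not regular
Classification: Type 2 (Context-Free)


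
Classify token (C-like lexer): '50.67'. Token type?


Pattern: digits with a decimal point
Type: FLOAT_LITERAL


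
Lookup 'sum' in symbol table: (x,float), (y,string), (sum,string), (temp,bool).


Lookup 'sum' → type string


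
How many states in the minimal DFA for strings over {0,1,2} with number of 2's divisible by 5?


Track (count of 2) mod 5: states 0..4, accept at 0
Minimal DFA: 5 states


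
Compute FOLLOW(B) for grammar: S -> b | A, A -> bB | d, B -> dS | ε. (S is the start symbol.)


$ ∈ FOLLOW(S). For each A -> αBβ: add FIRST(β)\{ε} to FOLLOW(B); if β nullable, add FOLLOW(A).
FOLLOW(B) = {$}


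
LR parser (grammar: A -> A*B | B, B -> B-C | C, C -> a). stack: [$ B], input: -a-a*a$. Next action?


shift '-' to continue B -> B-C
Action: shift


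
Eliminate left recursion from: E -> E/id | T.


Left-recursive alternatives: E/id; non-recursive: T
Introduce E': E -> TE', E' -> /idE' | ε


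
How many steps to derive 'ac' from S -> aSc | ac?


Derivation: S => ac
Steps: 1


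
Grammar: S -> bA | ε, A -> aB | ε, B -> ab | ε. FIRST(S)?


Per alternative of S: FIRST(bA) = {b}; FIRST(ε) = {ε}
FIRST(S) = {b, ε}


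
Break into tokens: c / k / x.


Scan left to right, longest-match per lexeme
Tokens: ID(c), OP(/), ID(k), OP(/), ID(x)


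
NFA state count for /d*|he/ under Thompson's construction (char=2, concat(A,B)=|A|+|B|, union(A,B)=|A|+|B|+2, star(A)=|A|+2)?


Syntax tree has 3 char leaf(s), 1 union(s), 1 star(s)
chars contribute 3×2 = 6; each union adds +2; each star adds +2
Total: 6 + 2 + 2 = 10 states


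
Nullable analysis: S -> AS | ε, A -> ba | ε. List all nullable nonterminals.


A nonterminal is nullable iff some alternative derives ε (directly, or every symbol in it is nullable)
Nullable: {A, S}


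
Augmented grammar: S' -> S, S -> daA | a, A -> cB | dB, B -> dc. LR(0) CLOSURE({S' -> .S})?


Start: S' -> .S
For each item with dot before a nonterminal B, add B -> .γ for every B-production
Closure: [S' -> .S, S -> .daA, S -> .a]


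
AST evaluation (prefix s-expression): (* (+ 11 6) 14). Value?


Evaluate inner: (+ 11 6) = 17
Evaluate root: (* 17 14) = 238
Result: 238


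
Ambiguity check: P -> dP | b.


right-linear, alternatives start with distinct terminals 'd' vs 'b': unique leftmost derivation
Unambiguous


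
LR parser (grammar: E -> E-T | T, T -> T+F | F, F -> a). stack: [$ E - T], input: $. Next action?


handle 'E-T' on top; lookahead ∈ FOLLOW(E) = {-, $}
Action: reduce (E -> E-T)


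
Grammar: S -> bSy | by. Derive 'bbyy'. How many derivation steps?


Derivation: S => bSy => bbyy
Steps: 2


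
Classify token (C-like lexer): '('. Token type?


Pattern: delimiter/punctuation
Type: PUNCTUATION


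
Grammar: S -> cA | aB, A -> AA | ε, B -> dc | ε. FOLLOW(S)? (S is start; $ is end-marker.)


$ ∈ FOLLOW(S). For each A -> αBβ: add FIRST(β)\{ε} to FOLLOW(B); if β nullable, add FOLLOW(A).
FOLLOW(S) = {$}


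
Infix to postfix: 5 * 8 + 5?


Left to right (same or higher precedence on left)
Postfix: 5 8 * 5 +


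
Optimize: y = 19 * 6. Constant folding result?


19 * 6 = 114 at compile time
Optimized: y = 114


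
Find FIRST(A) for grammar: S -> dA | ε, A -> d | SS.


Per alternative of A: FIRST(d) = {d}; FIRST(SS) = {d, ε}
FIRST(A) = {d, ε}


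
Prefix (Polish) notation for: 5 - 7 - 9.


left-to-right (same/higher precedence on left): tree is (- (- 5 7) 9)
Prefix: - - 5 7 9


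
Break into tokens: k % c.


Scan left to right, longest-match per lexeme
Tokens: ID(k), OP(%), ID(c)


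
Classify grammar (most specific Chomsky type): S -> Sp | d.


Left-linear: every RHS is a terminal or one nonterminal followed by a terminal
Classification: Type 3 (Regular)


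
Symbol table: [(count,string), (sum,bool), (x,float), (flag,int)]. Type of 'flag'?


Lookup 'flag' → type int


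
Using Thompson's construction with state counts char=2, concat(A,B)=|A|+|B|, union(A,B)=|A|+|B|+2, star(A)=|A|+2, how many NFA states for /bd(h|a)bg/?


Syntax tree has 6 char leaf(s), 1 union(s), 0 star(s)
chars contribute 6×2 = 12; each union adds +2; each star adds +2
Total: 12 + 2 + 0 = 14 states


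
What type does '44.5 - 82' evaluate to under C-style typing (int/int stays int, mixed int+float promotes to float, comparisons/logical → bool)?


Operand types: float - int
Rule: mixed int/float promotes to float; int/int stays int
Result type: float


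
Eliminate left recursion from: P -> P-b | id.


Left-recursive alternatives: P-b; non-recursive: id
Introduce P': P -> idP', P' -> -bP' | ε


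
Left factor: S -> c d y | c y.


Common prefix: 'c'
Factored: S -> c S', S' -> d y | y


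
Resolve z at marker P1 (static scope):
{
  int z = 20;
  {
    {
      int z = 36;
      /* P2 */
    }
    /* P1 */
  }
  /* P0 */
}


P1's block does not declare z; resolves to the enclosing declaration at depth 0
z = 20


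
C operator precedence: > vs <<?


'<<' is shift (level 8); '>' is relational (level 7)
Higher level binds tighter
'<<' has higher precedence than '>'


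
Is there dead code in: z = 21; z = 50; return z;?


first assignment to z is overwritten before any read
Dead: 'z = 21'


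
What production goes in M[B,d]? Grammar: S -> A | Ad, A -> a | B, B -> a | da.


For [B, d]: 'd' ∈ FIRST(da)
Entry: B -> da


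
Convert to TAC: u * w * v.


Break into single-operator statements:
t1 = u * w
t2 = t1 * v


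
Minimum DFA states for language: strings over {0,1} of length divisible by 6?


Track length mod 6: states 0..5, accept at 0
Minimal DFA: 6 states


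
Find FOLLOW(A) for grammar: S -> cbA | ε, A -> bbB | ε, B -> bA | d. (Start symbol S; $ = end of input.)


$ ∈ FOLLOW(S). For each A -> αBβ: add FIRST(β)\{ε} to FOLLOW(B); if β nullable, add FOLLOW(A).
FOLLOW(A) = {$}


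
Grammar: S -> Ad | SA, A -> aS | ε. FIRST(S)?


Per alternative of S: FIRST(Ad) = {a, d}; FIRST(SA) = {a, d}
FIRST(S) = {a, d}


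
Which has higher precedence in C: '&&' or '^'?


'^' is bitwise XOR (level 4); '&&' is logical AND (level 2)
Higher level binds tighter
'^' has higher precedence than '&&'


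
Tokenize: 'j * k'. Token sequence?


Scan left to right, longest-match per lexeme
Tokens: ID(j), OP(*), ID(k)


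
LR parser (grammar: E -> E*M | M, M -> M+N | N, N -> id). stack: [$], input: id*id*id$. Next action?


no handle on stack; shift 'id'
Action: shift


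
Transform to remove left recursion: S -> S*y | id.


Left-recursive alternatives: S*y; non-recursive: id
Introduce S': S -> idS', S' -> *yS' | ε


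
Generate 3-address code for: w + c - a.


Break into single-operator statements:
t1 = w + c
t2 = t1 - a


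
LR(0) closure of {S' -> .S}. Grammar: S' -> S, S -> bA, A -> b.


Start: S' -> .S
For each item with dot before a nonterminal B, add B -> .γ for every B-production
Closure: [S' -> .S, S -> .bA]


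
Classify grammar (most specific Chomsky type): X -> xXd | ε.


Single nonterminal LHS, but x^n d^n is not regular
Classification: Type 2 (Context-Free)


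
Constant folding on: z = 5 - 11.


5 - 11 = -6 at compile time
Optimized: z = -6


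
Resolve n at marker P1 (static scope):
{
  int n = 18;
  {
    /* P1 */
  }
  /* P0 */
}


P1's block does not declare n; resolves to the enclosing declaration at depth 0
n = 18


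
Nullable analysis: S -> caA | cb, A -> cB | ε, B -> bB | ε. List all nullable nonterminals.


A nonterminal is nullable iff some alternative derives ε (directly, or every symbol in it is nullable)
Nullable: {A, B}


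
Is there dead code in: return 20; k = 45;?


statement follows a return and is unreachable
Dead: 'k = 45'


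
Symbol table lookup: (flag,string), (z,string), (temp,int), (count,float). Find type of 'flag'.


Lookup 'flag' → type string


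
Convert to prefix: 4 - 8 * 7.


'*' binds tighter: tree is (- 4 (* 8 7))
Prefix: - 4 * 8 7


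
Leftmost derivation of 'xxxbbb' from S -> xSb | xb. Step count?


Derivation: S => xSb => xxSbb => xxxbbb
Steps: 3


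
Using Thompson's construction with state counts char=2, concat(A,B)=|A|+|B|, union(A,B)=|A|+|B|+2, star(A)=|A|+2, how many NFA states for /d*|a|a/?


Syntax tree has 3 char leaf(s), 2 union(s), 1 star(s)
chars contribute 3×2 = 6; each union adds +2; each star adds +2
Total: 6 + 4 + 2 = 12 states


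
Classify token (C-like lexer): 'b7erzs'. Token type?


Pattern: letter/underscore followed by alphanumerics, not a keyword
Type: IDENTIFIER


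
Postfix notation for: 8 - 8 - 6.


Left to right (same or higher precedence on left)
Postfix: 8 8 - 6 -


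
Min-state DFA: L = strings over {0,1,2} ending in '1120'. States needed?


Track the longest suffix of input matching a prefix of '1120': 5 classes (prefixes of length 0..4)
Minimal DFA: 5 states


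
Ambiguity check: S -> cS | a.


right-linear, alternatives start with distinct terminals 'c' vs 'a': unique leftmost derivation
Unambiguous


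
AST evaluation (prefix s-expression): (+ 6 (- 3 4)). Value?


Evaluate inner: (- 3 4) = -1
Evaluate root: (+ 6 -1) = 5
Result: 5


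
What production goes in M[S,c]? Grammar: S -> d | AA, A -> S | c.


For [S, c]: 'c' ∈ FIRST(AA)
Entry: S -> AA


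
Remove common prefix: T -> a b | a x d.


Common prefix: 'a'
Factored: T -> a T', T' -> b | x d


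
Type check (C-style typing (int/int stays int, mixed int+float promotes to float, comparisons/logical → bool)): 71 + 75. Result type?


Operand types: int + int
Rule: mixed int/float promotes to float; int/int stays int
Result type: int


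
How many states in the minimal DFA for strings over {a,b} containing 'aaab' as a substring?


KMP-style automaton: 4 progress states + 1 absorbing accept = 5
Minimal DFA: 5 states


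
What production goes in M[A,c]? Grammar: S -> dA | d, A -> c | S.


For [A, c]: 'c' ∈ FIRST(c)
Entry: A -> c


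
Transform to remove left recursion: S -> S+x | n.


Left-recursive alternatives: S+x; non-recursive: n
Introduce S': S -> nS', S' -> +xS' | ε


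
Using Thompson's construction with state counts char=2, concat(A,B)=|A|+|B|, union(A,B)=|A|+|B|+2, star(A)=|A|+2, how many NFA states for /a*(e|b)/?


Syntax tree has 3 char leaf(s), 1 union(s), 1 star(s)
chars contribute 3×2 = 6; each union adds +2; each star adds +2
Total: 6 + 2 + 2 = 10 states


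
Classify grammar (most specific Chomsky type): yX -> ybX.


LHS has context (more than one symbol) and |LHS| ≤ |RHS|
Classification: Type 1 (Context-Sensitive)


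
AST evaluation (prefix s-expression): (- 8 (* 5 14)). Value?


Evaluate inner: (* 5 14) = 70
Evaluate root: (- 8 70) = -62
Result: -62


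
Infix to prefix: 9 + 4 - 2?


left-to-right (same/higher precedence on left): tree is (- (+ 9 4) 2)
Prefix: - + 9 4 2


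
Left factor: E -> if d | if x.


Common prefix: 'if'
Factored: E -> if E', E' -> d | x


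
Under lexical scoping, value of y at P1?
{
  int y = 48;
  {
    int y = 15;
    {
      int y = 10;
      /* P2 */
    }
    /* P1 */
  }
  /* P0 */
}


y declared in the same block as P1
y = 15


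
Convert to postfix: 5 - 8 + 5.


Left to right (same or higher precedence on left)
Postfix: 5 8 - 5 +


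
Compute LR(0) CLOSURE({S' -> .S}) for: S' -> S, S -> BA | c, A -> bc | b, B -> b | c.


Start: S' -> .S
For each item with dot before a nonterminal B, add B -> .γ for every B-production
Closure: [S' -> .S, S -> .BA, S -> .c, B -> .b, B -> .c]


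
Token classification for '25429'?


Pattern: digits only
Type: INTEGER_LITERAL


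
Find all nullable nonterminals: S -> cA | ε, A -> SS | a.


A nonterminal is nullable iff some alternative derives ε (directly, or every symbol in it is nullable)
Nullable: {A, S}


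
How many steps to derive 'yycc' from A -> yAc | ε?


Derivation: A => yAc => yyAcc => yycc
Steps: 3


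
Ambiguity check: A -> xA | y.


right-linear, alternatives start with distinct terminals 'x' vs 'y': unique leftmost derivation
Unambiguous


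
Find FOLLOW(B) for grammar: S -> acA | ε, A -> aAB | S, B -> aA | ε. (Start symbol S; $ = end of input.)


$ ∈ FOLLOW(S). For each A -> αBβ: add FIRST(β)\{ε} to FOLLOW(B); if β nullable, add FOLLOW(A).
FOLLOW(B) = {$, a}


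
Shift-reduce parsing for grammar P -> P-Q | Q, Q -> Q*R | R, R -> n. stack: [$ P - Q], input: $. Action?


handle 'P-Q' on top; lookahead ∈ FOLLOW(P) = {-, $}
Action: reduce (P -> P-Q)


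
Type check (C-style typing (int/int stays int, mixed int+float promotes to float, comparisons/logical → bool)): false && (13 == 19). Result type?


Operand types: bool && bool
Rule: logical operators take bool operands and yield bool
Result type: bool


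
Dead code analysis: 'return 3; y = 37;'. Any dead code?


statement follows a return and is unreachable
Dead: 'y = 37'


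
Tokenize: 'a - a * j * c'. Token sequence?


Scan left to right, longest-match per lexeme
Tokens: ID(a), OP(-), ID(a), OP(*), ID(j), OP(*), ID(c)


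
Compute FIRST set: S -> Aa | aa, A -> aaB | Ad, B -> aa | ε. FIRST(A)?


Per alternative of A: FIRST(aaB) = {a}; FIRST(Ad) = {a}
FIRST(A) = {a}


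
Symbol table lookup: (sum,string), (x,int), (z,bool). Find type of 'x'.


Lookup 'x' → type int


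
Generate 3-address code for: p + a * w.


Break into single-operator statements:
t1 = a * w
t2 = p + t1


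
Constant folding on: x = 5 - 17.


5 - 17 = -12 at compile time
Optimized: x = -12


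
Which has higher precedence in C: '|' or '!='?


'!=' is equality (level 6); '|' is bitwise OR (level 3)
Higher level binds tighter
'!=' has higher precedence than '|'


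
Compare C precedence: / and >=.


'/' is multiplicative (level 10); '>=' is relational (level 7)
Higher level binds tighter
'/' has higher precedence than '>='


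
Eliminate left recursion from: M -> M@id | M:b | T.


Left-recursive alternatives: M@id, M:b; non-recursive: T
Introduce M': M -> TM', M' -> @idM' | :bM' | ε


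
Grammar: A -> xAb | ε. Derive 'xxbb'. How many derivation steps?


Derivation: A => xAb => xxAbb => xxbb
Steps: 3


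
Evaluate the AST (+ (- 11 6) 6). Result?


Evaluate inner: (- 11 6) = 5
Evaluate root: (+ 5 6) = 11
Result: 11


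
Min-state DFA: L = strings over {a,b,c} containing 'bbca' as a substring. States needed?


KMP-style automaton: 4 progress states + 1 absorbing accept = 5
Minimal DFA: 5 states


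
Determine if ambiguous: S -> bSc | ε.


balanced b^n…c^n: each string has a unique parse
Unambiguous


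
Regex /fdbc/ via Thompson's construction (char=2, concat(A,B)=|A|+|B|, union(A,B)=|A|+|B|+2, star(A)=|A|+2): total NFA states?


Syntax tree has 4 char leaf(s), 0 union(s), 0 star(s)
chars contribute 4×2 = 8; each union adds +2; each star adds +2
Total: 8 + 0 + 0 = 8 states


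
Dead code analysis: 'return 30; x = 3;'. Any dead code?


statement follows a return and is unreachable
Dead: 'x = 3'


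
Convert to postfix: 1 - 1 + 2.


Left to right (same or higher precedence on left)
Postfix: 1 1 - 2 +


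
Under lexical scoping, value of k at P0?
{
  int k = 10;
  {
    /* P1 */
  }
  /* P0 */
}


k declared in the same block as P0
k = 10


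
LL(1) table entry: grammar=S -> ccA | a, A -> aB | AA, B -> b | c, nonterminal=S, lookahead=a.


For [S, a]: 'a' ∈ FIRST(a)
Entry: S -> a


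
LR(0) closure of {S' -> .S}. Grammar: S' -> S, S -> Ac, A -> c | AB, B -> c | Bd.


Start: S' -> .S
For each item with dot before a nonterminal B, add B -> .γ for every B-production
Closure: [S' -> .S, S -> .Ac, A -> .c, A -> .AB]


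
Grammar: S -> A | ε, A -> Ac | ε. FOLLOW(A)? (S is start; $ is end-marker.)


$ ∈ FOLLOW(S). For each A -> αBβ: add FIRST(β)\{ε} to FOLLOW(B); if β nullable, add FOLLOW(A).
FOLLOW(A) = {$, c}


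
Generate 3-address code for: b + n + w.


Break into single-operator statements:
t1 = b + n
t2 = t1 + w


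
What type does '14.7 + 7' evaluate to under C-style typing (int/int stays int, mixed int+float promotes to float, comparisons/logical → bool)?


Operand types: float + int
Rule: mixed int/float promotes to float; int/int stays int
Result type: float


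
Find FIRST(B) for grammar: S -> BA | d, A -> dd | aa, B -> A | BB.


Per alternative of B: FIRST(A) = {a, d}; FIRST(BB) = {a, d}
FIRST(B) = {a, d}


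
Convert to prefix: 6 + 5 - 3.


left-to-right (same/higher precedence on left): tree is (- (+ 6 5) 3)
Prefix: - + 6 5 3


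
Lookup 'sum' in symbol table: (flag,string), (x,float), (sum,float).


Lookup 'sum' → type float


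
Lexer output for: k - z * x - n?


Scan left to right, longest-match per lexeme
Tokens: ID(k), OP(-), ID(z), OP(*), ID(x), OP(-), ID(n)


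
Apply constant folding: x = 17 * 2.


17 * 2 = 34 at compile time
Optimized: x = 34


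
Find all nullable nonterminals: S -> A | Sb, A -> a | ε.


A nonterminal is nullable iff some alternative derives ε (directly, or every symbol in it is nullable)
Nullable: {A, S}


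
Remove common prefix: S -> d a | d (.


Common prefix: 'd'
Factored: S -> d S', S' -> a | (


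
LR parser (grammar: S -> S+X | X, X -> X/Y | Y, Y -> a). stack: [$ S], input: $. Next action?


start symbol S on stack, input exhausted
Action: accept


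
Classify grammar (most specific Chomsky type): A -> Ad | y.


Left-linear: every RHS is a terminal or one nonterminal followed by a terminal
Classification: Type 3 (Regular)


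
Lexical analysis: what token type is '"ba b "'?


Pattern: double-quoted sequence
Type: STRING_LITERAL


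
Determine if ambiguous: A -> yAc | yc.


balanced y^n…c^n: each string has a unique parse
Unambiguous


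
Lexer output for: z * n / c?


Scan left to right, longest-match per lexeme
Tokens: ID(z), OP(*), ID(n), OP(/), ID(c)


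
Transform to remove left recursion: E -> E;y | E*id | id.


Left-recursive alternatives: E;y, E*id; non-recursive: id
Introduce E': E -> idE', E' -> ;yE' | *idE' | ε


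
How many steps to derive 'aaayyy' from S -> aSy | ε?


Derivation: S => aSy => aaSyy => aaaSyyy => aaayyy
Steps: 4


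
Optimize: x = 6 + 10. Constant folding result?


6 + 10 = 16 at compile time
Optimized: x = 16


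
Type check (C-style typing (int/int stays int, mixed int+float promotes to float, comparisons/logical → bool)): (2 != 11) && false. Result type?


Operand types: bool && bool
Rule: logical operators take bool operands and yield bool
Result type: bool


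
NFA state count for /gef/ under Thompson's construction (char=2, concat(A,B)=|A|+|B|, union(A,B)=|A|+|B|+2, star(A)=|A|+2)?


Syntax tree has 3 char leaf(s), 0 union(s), 0 star(s)
chars contribute 3×2 = 6; each union adds +2; each star adds +2
Total: 6 + 0 + 0 = 6 states


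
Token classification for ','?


Pattern: delimiter/punctuation
Type: PUNCTUATION


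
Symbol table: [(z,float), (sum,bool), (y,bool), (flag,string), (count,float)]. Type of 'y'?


Lookup 'y' → type bool


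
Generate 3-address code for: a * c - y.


Break into single-operator statements:
t1 = a * c
t2 = t1 - y


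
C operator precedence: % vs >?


'%' is multiplicative (level 10); '>' is relational (level 7)
Higher level binds tighter
'%' has higher precedence than '>'


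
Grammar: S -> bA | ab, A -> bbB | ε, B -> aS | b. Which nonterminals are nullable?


A nonterminal is nullable iff some alternative derives ε (directly, or every symbol in it is nullable)
Nullable: {A}


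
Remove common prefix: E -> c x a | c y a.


Common prefix: 'c'
Factored: E -> c E', E' -> x a | y a


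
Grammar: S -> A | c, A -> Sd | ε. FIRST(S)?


Per alternative of S: FIRST(A) = {c, d, ε}; FIRST(c) = {c}
FIRST(S) = {c, d, ε}


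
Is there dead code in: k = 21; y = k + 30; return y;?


k is read by y's definition; y is returned
No dead code


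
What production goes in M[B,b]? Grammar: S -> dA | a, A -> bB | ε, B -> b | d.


For [B, b]: 'b' ∈ FIRST(b)
Entry: B -> b


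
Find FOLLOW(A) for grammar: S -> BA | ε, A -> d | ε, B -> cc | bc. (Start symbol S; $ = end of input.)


$ ∈ FOLLOW(S). For each A -> αBβ: add FIRST(β)\{ε} to FOLLOW(B); if β nullable, add FOLLOW(A).
FOLLOW(A) = {$}


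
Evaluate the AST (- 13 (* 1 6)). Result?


Evaluate inner: (* 1 6) = 6
Evaluate root: (- 13 6) = 7
Result: 7


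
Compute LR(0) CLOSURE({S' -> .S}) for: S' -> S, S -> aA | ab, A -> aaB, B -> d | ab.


Start: S' -> .S
For each item with dot before a nonterminal B, add B -> .γ for every B-production
Closure: [S' -> .S, S -> .aA, S -> .ab]


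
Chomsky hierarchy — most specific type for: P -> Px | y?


Left-linear: every RHS is a terminal or one nonterminal followed by a terminal
Classification: Type 3 (Regular)


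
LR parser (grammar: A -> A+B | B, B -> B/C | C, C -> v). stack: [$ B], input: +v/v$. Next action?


lookahead ∉ {/} so B won't extend; reduce A -> B
Action: reduce (A -> B)


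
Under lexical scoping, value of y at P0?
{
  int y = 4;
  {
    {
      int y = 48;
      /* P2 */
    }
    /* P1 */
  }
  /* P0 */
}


y declared in the same block as P0
y = 4


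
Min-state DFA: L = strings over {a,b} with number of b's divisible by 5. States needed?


Track (count of b) mod 5: states 0..4, accept at 0
Minimal DFA: 5 states


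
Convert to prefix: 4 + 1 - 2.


left-to-right (same/higher precedence on left): tree is (- (+ 4 1) 2)
Prefix: - + 4 1 2


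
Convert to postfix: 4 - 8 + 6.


Left to right (same or higher precedence on left)
Postfix: 4 8 - 6 +


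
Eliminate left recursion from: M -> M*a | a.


Left-recursive alternatives: M*a; non-recursive: a
Introduce M': M -> aM', M' -> *aM' | ε


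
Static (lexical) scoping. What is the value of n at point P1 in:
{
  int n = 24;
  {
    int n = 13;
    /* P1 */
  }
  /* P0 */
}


n declared in the same block as P1
n = 13


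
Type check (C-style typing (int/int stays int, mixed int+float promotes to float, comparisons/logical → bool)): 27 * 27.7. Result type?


Operand types: int * float
Rule: mixed int/float promotes to float; int/int stays int
Result type: float


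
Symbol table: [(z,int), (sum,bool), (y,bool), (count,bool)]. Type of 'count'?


Lookup 'count' → type bool


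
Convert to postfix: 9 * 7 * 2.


Left to right (same or higher precedence on left)
Postfix: 9 7 * 2 *


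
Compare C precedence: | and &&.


'|' is bitwise OR (level 3); '&&' is logical AND (level 2)
Higher level binds tighter
'|' has higher precedence than '&&'


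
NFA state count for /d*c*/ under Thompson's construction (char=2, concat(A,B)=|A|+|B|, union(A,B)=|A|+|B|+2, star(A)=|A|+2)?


Syntax tree has 2 char leaf(s), 0 union(s), 2 star(s)
chars contribute 2×2 = 4; each union adds +2; each star adds +2
Total: 4 + 0 + 4 = 8 states


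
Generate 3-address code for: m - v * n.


Break into single-operator statements:
t1 = v * n
t2 = m - t1


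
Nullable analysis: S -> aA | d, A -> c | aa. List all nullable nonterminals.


A nonterminal is nullable iff some alternative derives ε (directly, or every symbol in it is nullable)
Nullable: {}


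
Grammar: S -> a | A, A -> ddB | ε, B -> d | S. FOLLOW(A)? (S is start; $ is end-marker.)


$ ∈ FOLLOW(S). For each A -> αBβ: add FIRST(β)\{ε} to FOLLOW(B); if β nullable, add FOLLOW(A).
FOLLOW(A) = {$}


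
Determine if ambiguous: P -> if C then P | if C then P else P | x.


dangling else: 'if C then if C then x else x' parses two ways
Ambiguous


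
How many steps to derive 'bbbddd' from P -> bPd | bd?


Derivation: P => bPd => bbPdd => bbbddd
Steps: 3


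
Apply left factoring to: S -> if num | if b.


Common prefix: 'if'
Factored: S -> if S', S' -> num | b


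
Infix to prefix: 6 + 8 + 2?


left-to-right (same/higher precedence on left): tree is (+ (+ 6 8) 2)
Prefix: + + 6 8 2


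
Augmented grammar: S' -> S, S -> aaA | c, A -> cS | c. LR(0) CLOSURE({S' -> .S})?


Start: S' -> .S
For each item with dot before a nonterminal B, add B -> .γ for every B-production
Closure: [S' -> .S, S -> .aaA, S -> .c]
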